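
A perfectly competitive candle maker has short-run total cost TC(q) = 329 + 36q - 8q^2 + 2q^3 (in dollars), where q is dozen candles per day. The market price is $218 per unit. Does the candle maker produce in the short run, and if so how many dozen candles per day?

Produce at q = 7

Variable cost is VC = 36q - 8q^2 + 2q^3, so AVC = VC/q = 36 - 8q + 2q^2 and MC = dTC/dq = 36 - 16q + 6q^2.
AVC hits its minimum where MC = AVC, at q = 2, giving min AVC = 36 - 8·2 + 2·2^2 = $28.
Because $218 ≥ $28, revenue can cover variable cost; the firm operates.
Set P = MC: 218 = 36 - 16q + 6q^2 → -182 - 16q + 6q^2 = 0. The roots are q = -13/3 and q = 7; the profit-maximizing output is on the rising part of MC, so q* = 7.
Check: AVC at q = 7 is $78 ≤ P, so revenue covers variable cost.
Profit = P·q − TC = 218·7 − 875 = $651.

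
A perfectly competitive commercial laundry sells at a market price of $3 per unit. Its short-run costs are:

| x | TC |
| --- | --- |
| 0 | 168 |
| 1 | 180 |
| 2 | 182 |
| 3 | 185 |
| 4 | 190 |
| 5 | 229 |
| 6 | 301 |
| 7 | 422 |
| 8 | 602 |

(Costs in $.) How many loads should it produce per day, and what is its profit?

x = 0 (shut down); profit = -$168

Profit at each row (π = 3x − TC): x=0: -168; x=1: -177; x=2: -176; x=3: -176; x=4: -178; x=5: -214; x=6: -283; x=7: -401; x=8: -578.
Profit is highest at x = 0. Equivalently, the lowest AVC in the table is 22/4 ≈ $5.50 at x = 4, and P = $3 falls below it — price never covers variable cost, so the firm shuts down and loses only its fixed cost.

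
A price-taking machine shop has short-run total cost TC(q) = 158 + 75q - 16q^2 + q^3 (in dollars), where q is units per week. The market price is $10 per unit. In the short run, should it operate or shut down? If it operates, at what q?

Variable cost is VC = 75q - 16q^2 + q^3, so AVC = VC/q = 75 - 16q + q^2 and MC = dTC/dq = 75 - 32q + 3q^2.
AVC hits its minimum where MC = AVC, at q = 8, giving min AVC = 75 - 16·8 + 8^2 = $11.
Since P = $10 < min AVC = $11, price fails to cover variable cost at any output.
The firm minimizes its loss by shutting down and losing only its fixed cost of $158.

Shut down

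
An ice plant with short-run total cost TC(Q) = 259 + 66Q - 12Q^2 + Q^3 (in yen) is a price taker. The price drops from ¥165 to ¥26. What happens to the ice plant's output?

MC = 66 - 24Q + 3Q^2; the shutdown threshold is min AVC = ¥30 (at Q = 6).
At P = ¥165 ≥ min AVC, set P = MC on the rising branch: Q = 11.
At P = ¥26 < min AVC = ¥30, price no longer covers variable cost at any output, so the firm shuts down: Q = 0.

Output falls from 11 to 0 (the firm shuts down)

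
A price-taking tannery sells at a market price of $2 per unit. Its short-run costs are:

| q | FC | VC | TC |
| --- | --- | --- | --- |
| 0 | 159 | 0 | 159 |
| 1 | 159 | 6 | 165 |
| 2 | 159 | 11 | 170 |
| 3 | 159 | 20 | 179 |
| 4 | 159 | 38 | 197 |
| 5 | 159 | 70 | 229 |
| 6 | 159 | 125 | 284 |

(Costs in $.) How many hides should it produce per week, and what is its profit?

q = 0 (shut down); profit = -$159

Tabulate TR − TC: q=0: -159; q=1: -163; q=2: -166; q=3: -173; q=4: -189; q=5: -219; q=6: -272.
Profit is highest at q = 0. Equivalently, the lowest AVC in the table is 11/2 ≈ $5.50 at q = 2, and P = $2 falls below it — price never covers variable cost, so the firm shuts down and loses only its fixed cost.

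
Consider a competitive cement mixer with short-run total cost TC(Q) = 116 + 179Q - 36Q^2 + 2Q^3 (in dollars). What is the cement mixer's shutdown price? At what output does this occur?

The shutdown price is the minimum of AVC. VC = 179Q - 36Q^2 + 2Q^3, so AVC = 179 - 36Q + 2Q^2.
At the minimum of AVC, MC = AVC. MC = 179 - 72Q + 6Q^2; setting MC = AVC gives 4Q^2 - 36Q = 0, so Q = 9. min AVC = 17.
The firm shuts down for any P below $17.

$17 per unit, at Q = 9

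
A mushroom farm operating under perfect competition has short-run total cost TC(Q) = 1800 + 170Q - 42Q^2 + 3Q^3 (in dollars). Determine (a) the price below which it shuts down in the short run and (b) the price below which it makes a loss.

AVC = 170 - 42Q + 3Q^2; minimized at Q = 7, giving min AVC = $23. That is the shutdown price.
ATC = 1800/Q + 170 - 42Q + 3Q^2. Setting dATC/dQ = −1800/Q^2 − 42 + 6Q = 0 gives Q = 10 (since 6·10^3 − 42·10^2 = 1800).
min ATC = 1800/10 + 170 − 42·10 + 3·10^2 = $230. That is the break-even price.
Between these two prices the firm operates at a loss; above $230 it earns a profit.

Shutdown price = $23; break-even price = $230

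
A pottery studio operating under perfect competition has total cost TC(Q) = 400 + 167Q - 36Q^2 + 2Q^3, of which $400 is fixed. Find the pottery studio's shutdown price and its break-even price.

AVC = 167 - 36Q + 2Q^2; minimized at Q = 9, giving min AVC = $5. That is the shutdown price.
ATC = 400/Q + 167 - 36Q + 2Q^2. Setting dATC/dQ = −400/Q^2 − 36 + 4Q = 0 gives Q = 10 (since 4·10^3 − 36·10^2 = 400).
min ATC = 400/10 + 167 − 36·10 + 2·10^2 = $47. That is the break-even price.
Between these two prices the firm operates at a loss; above $47 it earns a profit.

Shutdown price = $5; break-even price = $47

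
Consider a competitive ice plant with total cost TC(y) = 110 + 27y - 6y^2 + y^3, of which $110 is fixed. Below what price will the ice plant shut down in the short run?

$18 per unit

The shutdown price is the minimum of AVC. VC = 27y - 6y^2 + y^3, so AVC = 27 - 6y + y^2.
dAVC/dy = -6 + 2y = 0 gives y = 3. min AVC = 27 - 6·3 + 3^2 = 18.
For P < $18 the firm produces nothing.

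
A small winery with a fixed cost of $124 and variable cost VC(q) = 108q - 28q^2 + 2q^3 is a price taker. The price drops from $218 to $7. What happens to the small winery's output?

Output falls from 11 to 0 (the firm shuts down)

AVC = 108 - 28q + 2q^2, minimized at q = 7 where min AVC = $10. MC = 108 - 56q + 6q^2.
With P = $218 above the shutdown price, P = MC gives q = 11.
At P = $7 < min AVC = $10, price no longer covers variable cost at any output, so the firm shuts down: q = 0.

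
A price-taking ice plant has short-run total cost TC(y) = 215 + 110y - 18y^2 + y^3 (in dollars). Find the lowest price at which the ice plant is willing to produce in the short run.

The shutdown price is the minimum of AVC. VC = 110y - 18y^2 + y^3, so AVC = 110 - 18y + y^2.
dAVC/dy = -18 + 2y = 0 gives y = 9. min AVC = 110 - 18·9 + 9^2 = 29.
The firm shuts down for any P below $29.

$29 per unit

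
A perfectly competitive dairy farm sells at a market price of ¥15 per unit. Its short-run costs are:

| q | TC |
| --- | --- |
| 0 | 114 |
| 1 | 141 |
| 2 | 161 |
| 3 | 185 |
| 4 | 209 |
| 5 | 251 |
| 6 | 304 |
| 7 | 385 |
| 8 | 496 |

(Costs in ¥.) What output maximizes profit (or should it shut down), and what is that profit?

q = 0 (shut down); profit = -¥114

Profit at each row (π = 15q − TC): q=0: -114; q=1: -126; q=2: -131; q=3: -140; q=4: -149; q=5: -176; q=6: -214; q=7: -280; q=8: -376.
Profit is highest at q = 0. Equivalently, the lowest AVC in the table is 47/2 ≈ ¥23.50 at q = 2, and P = ¥15 falls below it — price never covers variable cost, so the firm shuts down and loses only its fixed cost.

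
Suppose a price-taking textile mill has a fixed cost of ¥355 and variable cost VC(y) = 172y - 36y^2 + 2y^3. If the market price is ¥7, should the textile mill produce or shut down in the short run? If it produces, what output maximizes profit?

Shut down

Variable cost is VC = 172y - 36y^2 + 2y^3, so AVC = VC/y = 172 - 36y + 2y^2 and MC = dTC/dy = 172 - 72y + 6y^2.
AVC hits its minimum where MC = AVC, at y = 9, giving min AVC = 172 - 36·9 + 2·9^2 = ¥10.
With P < min AVC (¥7 < ¥10), every unit sold adds to the loss.
Best response: produce nothing and absorb the ¥355 fixed cost.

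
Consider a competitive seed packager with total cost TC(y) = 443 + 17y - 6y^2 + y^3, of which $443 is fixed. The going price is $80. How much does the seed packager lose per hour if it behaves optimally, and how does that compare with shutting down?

Profit = -$51 at y = 7

AVC = 17 - 6y + y^2; min AVC = $8 at y = 3. Since P = $80 ≥ min AVC, the firm produces.
MC = 17 - 12y + 3y^2. Setting P = MC and taking the root on the rising branch gives y* = 7.
TR = 80·7 = 560. TC = 443 + 168 = 611. Profit = 560 − 611 = -$51.
That loss of $51 beats the $443 the firm would lose by shutting down; producing recovers $392 of fixed cost.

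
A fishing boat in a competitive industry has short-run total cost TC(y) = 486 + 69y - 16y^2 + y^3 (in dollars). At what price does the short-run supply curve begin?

$5 per unit

Short-run supply begins at min AVC. From VC = 69y - 16y^2 + y^3, AVC = 69 - 16y + y^2.
At the minimum of AVC, MC = AVC. MC = 69 - 32y + 3y^2; setting MC = AVC gives 2y^2 - 16y = 0, so y = 8. min AVC = 5.
So the shutdown price is $5.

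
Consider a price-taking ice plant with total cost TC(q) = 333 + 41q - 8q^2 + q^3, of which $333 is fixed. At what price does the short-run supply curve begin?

The firm shuts down when price falls below the minimum of average variable cost. AVC = VC/q = 41 - 8q + q^2.
dAVC/dq = -8 + 2q = 0 gives q = 4. min AVC = 41 - 8·4 + 4^2 = 25.
For P < $25 the firm produces nothing.

$25 per unit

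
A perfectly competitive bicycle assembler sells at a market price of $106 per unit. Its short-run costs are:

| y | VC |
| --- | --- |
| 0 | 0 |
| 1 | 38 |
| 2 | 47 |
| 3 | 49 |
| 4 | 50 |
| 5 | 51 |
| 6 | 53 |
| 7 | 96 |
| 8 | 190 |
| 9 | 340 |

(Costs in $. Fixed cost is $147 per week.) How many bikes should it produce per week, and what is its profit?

Profit at each row (π = 106y − TC): y=0: -147; y=1: -79; y=2: 18; y=3: 122; y=4: 227; y=5: 332; y=6: 436; y=7: 499; y=8: 511; y=9: 467.
Profit is maximized at y = 8. AVC there is 190/8 = $23.75 ≤ P, so producing beats shutting down (which would give -$147).

y = 8; profit = $511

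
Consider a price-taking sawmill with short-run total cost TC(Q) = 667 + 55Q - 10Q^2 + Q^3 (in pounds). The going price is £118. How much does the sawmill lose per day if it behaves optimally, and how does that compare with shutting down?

AVC = 55 - 10Q + Q^2; min AVC = £30 at Q = 5. Since P = £118 ≥ min AVC, the firm produces.
MC = 55 - 20Q + 3Q^2. Setting P = MC and taking the root on the rising branch gives Q* = 9.
TR = 118·9 = 1062. TC = 667 + 414 = 1081. Profit = 1062 − 1081 = -£19.
Shutting down would mean losing the fixed cost of £667, so operating at a loss of £19 is better by £648.

Profit = -£19 at Q = 9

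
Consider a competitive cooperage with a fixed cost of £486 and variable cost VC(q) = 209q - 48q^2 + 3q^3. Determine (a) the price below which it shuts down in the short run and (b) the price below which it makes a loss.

Shutdown price = min AVC. AVC = 209 - 48q + 3q^2, with vertex at q = 8 and minimum £17.
ATC = 486/q + 209 - 48q + 3q^2. Setting dATC/dq = −486/q^2 − 48 + 6q = 0 gives q = 9 (since 6·9^3 − 48·9^2 = 486).
min ATC = 486/9 + 209 − 48·9 + 3·9^2 = £74. That is the break-even price.
Between these two prices the firm operates at a loss; above £74 it earns a profit.

Shutdown price = £17; break-even price = £74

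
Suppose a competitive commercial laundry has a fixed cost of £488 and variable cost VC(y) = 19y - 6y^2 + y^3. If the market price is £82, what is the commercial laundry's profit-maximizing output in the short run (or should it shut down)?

Strip out fixed cost: VC = 19y - 6y^2 + y^3. Then AVC = 19 - 6y + y^2 and MC = 19 - 12y + 3y^2.
The AVC parabola has its vertex at y = 6/2 = 3, where AVC = 19 - 6·3 + 3^2 = £10.
Because £82 ≥ £10, revenue can cover variable cost; the firm operates.
Set P = MC: 82 = 19 - 12y + 3y^2 → -63 - 12y + 3y^2 = 0. The roots are y = -3 and y = 7; the profit-maximizing output is on the rising part of MC, so y* = 7.
Check: AVC at y = 7 is £26 ≤ P, so revenue covers variable cost.
Profit = P·y − TC = 82·7 − 670 = -£96, a loss, but smaller than the £488 fixed cost the firm would lose by shutting down.

Produce at y = 7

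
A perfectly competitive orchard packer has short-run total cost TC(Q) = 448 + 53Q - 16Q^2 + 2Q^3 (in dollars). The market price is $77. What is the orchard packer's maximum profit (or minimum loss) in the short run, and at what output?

AVC = 53 - 16Q + 2Q^2 has its minimum $21 at Q = 4; price $77 clears that bar, so the firm operates.
MC = 53 - 32Q + 6Q^2. Setting P = MC and taking the root on the rising branch gives Q* = 6.
TR = 77·6 = 462. TC = 448 + 174 = 622. Profit = 462 − 622 = -$160.
Shutting down would mean losing the fixed cost of $448, so operating at a loss of $160 is better by $288.

Profit = -$160 at Q = 6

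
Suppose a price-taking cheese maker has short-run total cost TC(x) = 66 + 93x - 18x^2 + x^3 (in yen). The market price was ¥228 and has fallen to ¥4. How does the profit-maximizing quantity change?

MC = 93 - 36x + 3x^2; the shutdown threshold is min AVC = ¥12 (at x = 9).
At P = ¥228 ≥ min AVC, set P = MC on the rising branch: x = 15.
At P = ¥4 < min AVC = ¥12, price no longer covers variable cost at any output, so the firm shuts down: x = 0.

Output falls from 15 to 0 (the firm shuts down)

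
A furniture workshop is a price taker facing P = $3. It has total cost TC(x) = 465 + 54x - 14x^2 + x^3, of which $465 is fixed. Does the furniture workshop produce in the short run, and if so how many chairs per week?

Shut down

Strip out fixed cost: VC = 54x - 14x^2 + x^3. Then AVC = 54 - 14x + x^2 and MC = 54 - 28x + 3x^2.
AVC hits its minimum where MC = AVC, at x = 7, giving min AVC = 54 - 14·7 + 7^2 = $5.
P = $3 lies below min AVC = $5; no output level covers variable cost.
Shutting down limits the loss to fixed cost, $465.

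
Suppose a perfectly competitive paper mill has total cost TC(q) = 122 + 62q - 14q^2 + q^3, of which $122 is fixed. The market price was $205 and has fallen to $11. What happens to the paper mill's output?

Output falls from 13 to 0 (the firm shuts down)

AVC = 62 - 14q + q^2, minimized at q = 7 where min AVC = $13. MC = 62 - 28q + 3q^2.
With P = $205 above the shutdown price, P = MC gives q = 13.
At P = $11 < min AVC = $13, price no longer covers variable cost at any output, so the firm shuts down: q = 0.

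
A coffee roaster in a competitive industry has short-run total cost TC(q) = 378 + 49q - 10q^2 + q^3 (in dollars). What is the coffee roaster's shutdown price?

$24 per unit

The shutdown price is the minimum of AVC. VC = 49q - 10q^2 + q^3, so AVC = 49 - 10q + q^2.
At the minimum of AVC, MC = AVC. MC = 49 - 20q + 3q^2; setting MC = AVC gives 2q^2 - 10q = 0, so q = 5. min AVC = 24.
For P < $24 the firm produces nothing.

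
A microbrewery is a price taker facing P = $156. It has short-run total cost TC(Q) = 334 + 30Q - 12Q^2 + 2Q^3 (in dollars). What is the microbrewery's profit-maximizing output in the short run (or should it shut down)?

Produce at Q = 7

Strip out fixed cost: VC = 30Q - 12Q^2 + 2Q^3. Then AVC = 30 - 12Q + 2Q^2 and MC = 30 - 24Q + 6Q^2.
AVC is minimized where dAVC/dQ = -12 + 4Q = 0, at Q = 3; min AVC = 30 - 12·3 + 2·3^2 = $12.
P = $156 exceeds min AVC = $12, so the firm stays open.
Set P = MC: 156 = 30 - 24Q + 6Q^2 → -126 - 24Q + 6Q^2 = 0. The roots are Q = -3 and Q = 7; the profit-maximizing output is on the rising part of MC, so Q* = 7.
Check: AVC at Q = 7 is $44 ≤ P, so revenue covers variable cost.
Profit = P·Q − TC = 156·7 − 642 = $450.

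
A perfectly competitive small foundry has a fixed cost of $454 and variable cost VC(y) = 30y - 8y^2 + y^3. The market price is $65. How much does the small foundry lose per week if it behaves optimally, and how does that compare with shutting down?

Profit = -$160 at y = 7

AVC = 30 - 8y + y^2; min AVC = $14 at y = 4. Since P = $65 ≥ min AVC, the firm produces.
MC = 30 - 16y + 3y^2. Setting P = MC and taking the root on the rising branch gives y* = 7.
TR = 65·7 = 455. TC = 454 + 161 = 615. Profit = 455 − 615 = -$160.
By producing, the firm covers all variable cost plus $294 of fixed cost; shutting down would lose the full $454.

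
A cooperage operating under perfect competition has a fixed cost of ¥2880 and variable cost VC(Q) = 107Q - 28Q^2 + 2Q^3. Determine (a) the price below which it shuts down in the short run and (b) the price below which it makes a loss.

Shutdown price = min AVC. AVC = 107 - 28Q + 2Q^2, with vertex at Q = 7 and minimum ¥9.
ATC = 2880/Q + 107 - 28Q + 2Q^2. Setting dATC/dQ = −2880/Q^2 − 28 + 4Q = 0 gives Q = 12 (since 4·12^3 − 28·12^2 = 2880).
min ATC = 2880/12 + 107 − 28·12 + 2·12^2 = ¥299. That is the break-even price.
Between these two prices the firm operates at a loss; above ¥299 it earns a profit.

Shutdown price = ¥9; break-even price = ¥299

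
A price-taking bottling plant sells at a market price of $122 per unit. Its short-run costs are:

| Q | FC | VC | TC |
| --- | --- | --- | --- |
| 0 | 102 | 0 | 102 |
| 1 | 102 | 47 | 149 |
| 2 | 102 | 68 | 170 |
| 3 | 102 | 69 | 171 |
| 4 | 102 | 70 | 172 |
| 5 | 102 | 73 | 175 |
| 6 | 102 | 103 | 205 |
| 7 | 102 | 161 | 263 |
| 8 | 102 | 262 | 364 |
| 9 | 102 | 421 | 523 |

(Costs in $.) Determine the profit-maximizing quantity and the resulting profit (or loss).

Q = 8; profit = $612

Tabulate TR − TC: Q=0: -102; Q=1: -27; Q=2: 74; Q=3: 195; Q=4: 316; Q=5: 435; Q=6: 527; Q=7: 591; Q=8: 612; Q=9: 575.
Profit is maximized at Q = 8. AVC there is 262/8 = $32.75 ≤ P, so producing beats shutting down (which would give -$102).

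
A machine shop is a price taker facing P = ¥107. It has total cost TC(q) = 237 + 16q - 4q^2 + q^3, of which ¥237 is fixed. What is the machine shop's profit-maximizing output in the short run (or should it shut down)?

Produce at q = 7

Strip out fixed cost: VC = 16q - 4q^2 + q^3. Then AVC = 16 - 4q + q^2 and MC = 16 - 8q + 3q^2.
AVC is minimized where dAVC/dq = -4 + 2q = 0, at q = 2; min AVC = 16 - 4·2 + 2^2 = ¥12.
P = ¥107 exceeds min AVC = ¥12, so the firm stays open.
Set P = MC: 107 = 16 - 8q + 3q^2 → -91 - 8q + 3q^2 = 0. The roots are q = -13/3 and q = 7; the profit-maximizing output is on the rising part of MC, so q* = 7.
Check: AVC at q = 7 is ¥37 ≤ P, so revenue covers variable cost.
Profit = P·q − TC = 107·7 − 496 = ¥253.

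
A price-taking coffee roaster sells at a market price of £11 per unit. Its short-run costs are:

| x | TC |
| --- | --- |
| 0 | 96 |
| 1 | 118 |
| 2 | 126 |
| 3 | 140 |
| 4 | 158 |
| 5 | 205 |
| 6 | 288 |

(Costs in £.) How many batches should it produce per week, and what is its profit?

x = 0 (shut down); profit = -£96

Profit at each row (π = 11x − TC): x=0: -96; x=1: -107; x=2: -104; x=3: -107; x=4: -114; x=5: -150; x=6: -222.
Profit is highest at x = 0. Equivalently, the lowest AVC in the table is 44/3 ≈ £14.67 at x = 3, and P = £11 falls below it — price never covers variable cost, so the firm shuts down and loses only its fixed cost.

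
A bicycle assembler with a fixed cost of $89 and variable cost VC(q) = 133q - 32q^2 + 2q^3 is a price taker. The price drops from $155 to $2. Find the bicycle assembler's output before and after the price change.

AVC = 133 - 32q + 2q^2, minimized at q = 8 where min AVC = $5. MC = 133 - 64q + 6q^2.
With P = $155 above the shutdown price, P = MC gives q = 11.
At P = $2 < min AVC = $5, price no longer covers variable cost at any output, so the firm shuts down: q = 0.

Output falls from 11 to 0 (the firm shuts down)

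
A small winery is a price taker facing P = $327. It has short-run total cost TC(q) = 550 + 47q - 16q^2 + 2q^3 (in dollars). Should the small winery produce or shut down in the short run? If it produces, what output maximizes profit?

Produce at q = 10

From TC, MC = TC'(q) = 47 - 32q + 6q^2 and AVC = VC/q = 47 - 16q + 2q^2.
AVC is minimized where dAVC/dq = -16 + 4q = 0, at q = 4; min AVC = 47 - 16·4 + 2·4^2 = $15.
Because $327 ≥ $15, revenue can cover variable cost; the firm operates.
P = MC gives -280 - 32q + 6q^2 = 0, with roots -14/3 and 10. Take the larger (rising MC): q* = 10.
Check: AVC at q = 10 is $87 ≤ P, so revenue covers variable cost.
Profit = P·q − TC = 327·10 − 1420 = $1850.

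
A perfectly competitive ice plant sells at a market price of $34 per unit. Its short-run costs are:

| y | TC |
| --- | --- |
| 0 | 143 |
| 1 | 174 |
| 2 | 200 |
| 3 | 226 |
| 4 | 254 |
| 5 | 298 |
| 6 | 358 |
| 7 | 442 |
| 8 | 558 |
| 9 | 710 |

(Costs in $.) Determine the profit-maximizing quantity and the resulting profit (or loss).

y = 4; profit = -$118

Compute π = P·y − TC at each output: y=0: -143; y=1: -140; y=2: -132; y=3: -124; y=4: -118; y=5: -128; y=6: -154; y=7: -204; y=8: -286; y=9: -404.
Profit is maximized at y = 4. AVC there is 111/4 = $27.75 ≤ P, so producing beats shutting down (which would give -$143).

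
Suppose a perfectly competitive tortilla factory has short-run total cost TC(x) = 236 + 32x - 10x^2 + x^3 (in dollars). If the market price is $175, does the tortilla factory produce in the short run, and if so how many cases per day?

Produce at x = 11

Variable cost is VC = 32x - 10x^2 + x^3, so AVC = VC/x = 32 - 10x + x^2 and MC = dTC/dx = 32 - 20x + 3x^2.
The AVC parabola has its vertex at x = 10/2 = 5, where AVC = 32 - 10·5 + 5^2 = $7.
Because $175 ≥ $7, revenue can cover variable cost; the firm operates.
P = MC gives -143 - 20x + 3x^2 = 0, with roots -13/3 and 11. Take the larger (rising MC): x* = 11.
Check: AVC at x = 11 is $43 ≤ P, so revenue covers variable cost.
Profit = P·x − TC = 175·11 − 709 = $1216.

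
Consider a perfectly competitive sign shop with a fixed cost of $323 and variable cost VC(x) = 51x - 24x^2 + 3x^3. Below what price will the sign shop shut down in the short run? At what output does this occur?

$3 per unit, at x = 4

The shutdown price is the minimum of AVC. VC = 51x - 24x^2 + 3x^3, so AVC = 51 - 24x + 3x^2.
dAVC/dx = -24 + 6x = 0 gives x = 4. min AVC = 51 - 24·4 + 3·4^2 = 3.
For P < $3 the firm produces nothing.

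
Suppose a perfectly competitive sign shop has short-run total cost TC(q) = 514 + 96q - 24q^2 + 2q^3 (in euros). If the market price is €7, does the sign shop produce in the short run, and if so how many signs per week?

Shut down

Variable cost is VC = 96q - 24q^2 + 2q^3, so AVC = VC/q = 96 - 24q + 2q^2 and MC = dTC/dq = 96 - 48q + 6q^2.
AVC hits its minimum where MC = AVC, at q = 6, giving min AVC = 96 - 24·6 + 2·6^2 = €24.
With P < min AVC (€7 < €24), every unit sold adds to the loss.
Shutting down limits the loss to fixed cost, €514.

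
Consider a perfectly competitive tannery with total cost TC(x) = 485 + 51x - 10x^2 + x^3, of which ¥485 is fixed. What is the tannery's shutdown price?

¥26 per unit

The firm shuts down when price falls below the minimum of average variable cost. AVC = VC/x = 51 - 10x + x^2.
dAVC/dx = -10 + 2x = 0 gives x = 5. min AVC = 51 - 10·5 + 5^2 = 26.
So the shutdown price is ¥26.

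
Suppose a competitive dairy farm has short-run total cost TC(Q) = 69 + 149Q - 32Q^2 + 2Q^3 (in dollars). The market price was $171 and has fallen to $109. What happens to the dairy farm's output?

AVC = 149 - 32Q + 2Q^2, minimized at Q = 8 where min AVC = $21. MC = 149 - 64Q + 6Q^2.
At P = $171 ≥ min AVC, set P = MC on the rising branch: Q = 11.
At P = $109 ≥ min AVC, set P = MC: Q = 10. The firm stays open but cuts output.

Output falls from 11 to 10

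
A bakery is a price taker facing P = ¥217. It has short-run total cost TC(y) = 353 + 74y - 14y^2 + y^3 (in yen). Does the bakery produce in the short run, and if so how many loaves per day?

Variable cost is VC = 74y - 14y^2 + y^3, so AVC = VC/y = 74 - 14y + y^2 and MC = dTC/dy = 74 - 28y + 3y^2.
AVC is minimized where dAVC/dy = -14 + 2y = 0, at y = 7; min AVC = 74 - 14·7 + 7^2 = ¥25.
P = ¥217 exceeds min AVC = ¥25, so the firm stays open.
Solving P = MC: -143 - 28y + 3y^2 = 0 ⇒ y = -11/3 or 13. On the upward-sloping branch, y* = 13.
Check: AVC at y = 13 is ¥61 ≤ P, so revenue covers variable cost.
Profit = P·y − TC = 217·13 − 1146 = ¥1675.

Produce at y = 13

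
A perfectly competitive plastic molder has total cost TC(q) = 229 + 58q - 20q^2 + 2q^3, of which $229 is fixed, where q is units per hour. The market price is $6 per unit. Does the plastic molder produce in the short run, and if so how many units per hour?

From TC, MC = TC'(q) = 58 - 40q + 6q^2 and AVC = VC/q = 58 - 20q + 2q^2.
AVC hits its minimum where MC = AVC, at q = 5, giving min AVC = 58 - 20·5 + 2·5^2 = $8.
Since P = $6 < min AVC = $8, price fails to cover variable cost at any output.
The firm minimizes its loss by shutting down and losing only its fixed cost of $229.

Shut down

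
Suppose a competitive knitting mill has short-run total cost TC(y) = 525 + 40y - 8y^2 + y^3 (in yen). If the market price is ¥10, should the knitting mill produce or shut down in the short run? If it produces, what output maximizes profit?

Variable cost is VC = 40y - 8y^2 + y^3, so AVC = VC/y = 40 - 8y + y^2 and MC = dTC/dy = 40 - 16y + 3y^2.
The AVC parabola has its vertex at y = 8/2 = 4, where AVC = 40 - 8·4 + 4^2 = ¥24.
P = ¥10 lies below min AVC = ¥24; no output level covers variable cost.
Best response: produce nothing and absorb the ¥525 fixed cost.

Shut down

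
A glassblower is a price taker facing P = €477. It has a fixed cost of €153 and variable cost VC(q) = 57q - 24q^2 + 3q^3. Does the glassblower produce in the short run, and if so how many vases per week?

Produce at q = 10

From TC, MC = TC'(q) = 57 - 48q + 9q^2 and AVC = VC/q = 57 - 24q + 3q^2.
AVC hits its minimum where MC = AVC, at q = 4, giving min AVC = 57 - 24·4 + 3·4^2 = €9.
Since P = €477 ≥ min AVC = €9, price covers variable cost and the firm should produce.
Solving P = MC: -420 - 48q + 9q^2 = 0 ⇒ q = -14/3 or 10. On the upward-sloping branch, q* = 10.
Check: AVC at q = 10 is €117 ≤ P, so revenue covers variable cost.
Profit = P·q − TC = 477·10 − 1323 = €3447.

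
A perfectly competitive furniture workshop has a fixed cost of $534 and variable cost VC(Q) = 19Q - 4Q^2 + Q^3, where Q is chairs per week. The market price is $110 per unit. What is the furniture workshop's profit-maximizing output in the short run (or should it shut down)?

Strip out fixed cost: VC = 19Q - 4Q^2 + Q^3. Then AVC = 19 - 4Q + Q^2 and MC = 19 - 8Q + 3Q^2.
AVC hits its minimum where MC = AVC, at Q = 2, giving min AVC = 19 - 4·2 + 2^2 = $15.
Since P = $110 ≥ min AVC = $15, price covers variable cost and the firm should produce.
P = MC gives -91 - 8Q + 3Q^2 = 0, with roots -13/3 and 7. Take the larger (rising MC): Q* = 7.
Check: AVC at Q = 7 is $40 ≤ P, so revenue covers variable cost.
Profit = P·Q − TC = 110·7 − 814 = -$44, a loss, but smaller than the $534 fixed cost the firm would lose by shutting down.

Produce at Q = 7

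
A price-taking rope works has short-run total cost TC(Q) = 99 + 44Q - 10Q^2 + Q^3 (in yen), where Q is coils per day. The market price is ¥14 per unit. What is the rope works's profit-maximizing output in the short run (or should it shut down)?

Shut down

From TC, MC = TC'(Q) = 44 - 20Q + 3Q^2 and AVC = VC/Q = 44 - 10Q + Q^2.
The AVC parabola has its vertex at Q = 10/2 = 5, where AVC = 44 - 10·5 + 5^2 = ¥19.
With P < min AVC (¥14 < ¥19), every unit sold adds to the loss.
Shutting down limits the loss to fixed cost, ¥99.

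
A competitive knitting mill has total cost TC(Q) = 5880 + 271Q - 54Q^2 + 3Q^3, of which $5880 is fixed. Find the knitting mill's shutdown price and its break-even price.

Shutdown price = $28; break-even price = $523

Shutdown price = min AVC. AVC = 271 - 54Q + 3Q^2, with vertex at Q = 9 and minimum $28.
ATC = 5880/Q + 271 - 54Q + 3Q^2. Setting dATC/dQ = −5880/Q^2 − 54 + 6Q = 0 gives Q = 14 (since 6·14^3 − 54·14^2 = 5880).
min ATC = 5880/14 + 271 − 54·14 + 3·14^2 = $523. That is the break-even price.
Between these two prices the firm operates at a loss; above $523 it earns a profit.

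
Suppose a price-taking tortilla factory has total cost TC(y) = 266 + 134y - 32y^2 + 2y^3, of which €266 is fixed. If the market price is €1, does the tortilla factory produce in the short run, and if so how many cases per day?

Shut down

From TC, MC = TC'(y) = 134 - 64y + 6y^2 and AVC = VC/y = 134 - 32y + 2y^2.
The AVC parabola has its vertex at y = 32/4 = 8, where AVC = 134 - 32·8 + 2·8^2 = €6.
P = €1 lies below min AVC = €6; no output level covers variable cost.
The firm minimizes its loss by shutting down and losing only its fixed cost of €266.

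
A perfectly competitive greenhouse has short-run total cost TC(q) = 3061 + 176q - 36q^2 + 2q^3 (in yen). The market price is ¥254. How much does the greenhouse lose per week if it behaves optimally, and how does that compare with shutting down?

AVC = 176 - 36q + 2q^2 has its minimum ¥14 at q = 9; price ¥254 clears that bar, so the firm operates.
MC = 176 - 72q + 6q^2. Setting P = MC and taking the root on the rising branch gives q* = 13.
TR = 254·13 = 3302. TC = 3061 + 598 = 3659. Profit = 3302 − 3659 = -¥357.
Shutting down would mean losing the fixed cost of ¥3061, so operating at a loss of ¥357 is better by ¥2704.

Profit = -¥357 at q = 13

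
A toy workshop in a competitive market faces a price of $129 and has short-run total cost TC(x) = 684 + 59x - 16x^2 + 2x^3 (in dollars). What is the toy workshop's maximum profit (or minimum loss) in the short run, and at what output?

AVC = 59 - 16x + 2x^2; min AVC = $27 at x = 4. Since P = $129 ≥ min AVC, the firm produces.
MC = 59 - 32x + 6x^2. Setting P = MC and taking the root on the rising branch gives x* = 7.
TR = 129·7 = 903. TC = 684 + 315 = 999. Profit = 903 − 999 = -$96.
That loss of $96 beats the $684 the firm would lose by shutting down; producing recovers $588 of fixed cost.

Profit = -$96 at x = 7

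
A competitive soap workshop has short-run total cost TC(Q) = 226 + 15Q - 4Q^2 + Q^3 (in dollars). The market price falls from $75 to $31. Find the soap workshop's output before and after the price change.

Output falls from 6 to 4

MC = 15 - 8Q + 3Q^2; the shutdown threshold is min AVC = $11 (at Q = 2).
With P = $75 above the shutdown price, P = MC gives Q = 6.
At P = $31 ≥ min AVC, set P = MC: Q = 4. The firm stays open but cuts output.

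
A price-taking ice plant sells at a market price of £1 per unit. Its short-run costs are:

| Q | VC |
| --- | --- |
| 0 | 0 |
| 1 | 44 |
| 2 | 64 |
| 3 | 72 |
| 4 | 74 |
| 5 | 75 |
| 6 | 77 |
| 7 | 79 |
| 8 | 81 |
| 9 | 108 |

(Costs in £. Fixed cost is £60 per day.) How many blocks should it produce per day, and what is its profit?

Q = 0 (shut down); profit = -£60

Tabulate TR − TC: Q=0: -60; Q=1: -103; Q=2: -122; Q=3: -129; Q=4: -130; Q=5: -130; Q=6: -131; Q=7: -132; Q=8: -133; Q=9: -159.
Profit is highest at Q = 0. Equivalently, the lowest AVC in the table is 81/8 ≈ £10.12 at Q = 8, and P = £1 falls below it — price never covers variable cost, so the firm shuts down and loses only its fixed cost.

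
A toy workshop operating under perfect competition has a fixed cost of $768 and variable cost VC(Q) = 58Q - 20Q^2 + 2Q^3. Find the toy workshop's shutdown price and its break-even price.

Shutdown price = $8; break-even price = $122

Shutdown price = min AVC. AVC = 58 - 20Q + 2Q^2, with vertex at Q = 5 and minimum $8.
ATC = 768/Q + 58 - 20Q + 2Q^2. Setting dATC/dQ = −768/Q^2 − 20 + 4Q = 0 gives Q = 8 (since 4·8^3 − 20·8^2 = 768).
min ATC = 768/8 + 58 − 20·8 + 2·8^2 = $122. That is the break-even price.
Between these two prices the firm operates at a loss; above $122 it earns a profit.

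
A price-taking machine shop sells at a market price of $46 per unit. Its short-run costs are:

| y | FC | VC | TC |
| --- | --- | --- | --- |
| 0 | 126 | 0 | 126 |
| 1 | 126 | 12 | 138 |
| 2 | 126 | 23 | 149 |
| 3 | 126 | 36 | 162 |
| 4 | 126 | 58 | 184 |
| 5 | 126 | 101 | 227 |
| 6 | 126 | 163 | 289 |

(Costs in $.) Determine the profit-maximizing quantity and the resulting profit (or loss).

y = 5; profit = $3

Compute π = P·y − TC at each output: y=0: -126; y=1: -92; y=2: -57; y=3: -24; y=4: 0; y=5: 3; y=6: -13.
Profit is maximized at y = 5. AVC there is 101/5 = $20.20 ≤ P, so producing beats shutting down (which would give -$126).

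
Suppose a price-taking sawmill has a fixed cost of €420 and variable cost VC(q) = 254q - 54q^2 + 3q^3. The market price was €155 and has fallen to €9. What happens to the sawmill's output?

Output falls from 11 to 0 (the firm shuts down)

AVC = 254 - 54q + 3q^2, minimized at q = 9 where min AVC = €11. MC = 254 - 108q + 9q^2.
With P = €155 above the shutdown price, P = MC gives q = 11.
At P = €9 < min AVC = €11, price no longer covers variable cost at any output, so the firm shuts down: q = 0.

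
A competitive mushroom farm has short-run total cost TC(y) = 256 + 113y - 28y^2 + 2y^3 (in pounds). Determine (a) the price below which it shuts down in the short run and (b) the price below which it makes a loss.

Shutdown price = min AVC. AVC = 113 - 28y + 2y^2, with vertex at y = 7 and minimum £15.
ATC = 256/y + 113 - 28y + 2y^2. Setting dATC/dy = −256/y^2 − 28 + 4y = 0 gives y = 8 (since 4·8^3 − 28·8^2 = 256).
min ATC = 256/8 + 113 − 28·8 + 2·8^2 = £49. That is the break-even price.
Between these two prices the firm operates at a loss; above £49 it earns a profit.

Shutdown price = £15; break-even price = £49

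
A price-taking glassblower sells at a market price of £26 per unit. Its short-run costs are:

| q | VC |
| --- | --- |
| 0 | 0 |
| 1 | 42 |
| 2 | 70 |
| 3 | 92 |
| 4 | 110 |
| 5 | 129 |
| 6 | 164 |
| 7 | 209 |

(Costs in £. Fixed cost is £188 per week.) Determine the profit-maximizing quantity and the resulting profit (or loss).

q = 5; profit = -£187

Profit at each row (π = 26q − TC): q=0: -188; q=1: -204; q=2: -206; q=3: -202; q=4: -194; q=5: -187; q=6: -196; q=7: -215.
Profit is maximized at q = 5. AVC there is 129/5 = £25.80 ≤ P, so producing beats shutting down (which would give -£188).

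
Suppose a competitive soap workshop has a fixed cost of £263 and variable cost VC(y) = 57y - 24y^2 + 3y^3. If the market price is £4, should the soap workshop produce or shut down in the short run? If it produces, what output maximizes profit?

Shut down

Strip out fixed cost: VC = 57y - 24y^2 + 3y^3. Then AVC = 57 - 24y + 3y^2 and MC = 57 - 48y + 9y^2.
AVC is minimized where dAVC/dy = -24 + 6y = 0, at y = 4; min AVC = 57 - 24·4 + 3·4^2 = £9.
Since P = £4 < min AVC = £9, price fails to cover variable cost at any output.
Shutting down limits the loss to fixed cost, £263.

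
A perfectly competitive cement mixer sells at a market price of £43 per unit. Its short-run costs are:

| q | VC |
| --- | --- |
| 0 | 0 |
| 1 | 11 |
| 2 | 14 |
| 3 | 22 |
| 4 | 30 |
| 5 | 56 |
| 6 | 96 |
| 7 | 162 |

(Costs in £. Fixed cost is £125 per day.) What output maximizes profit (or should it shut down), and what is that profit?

q = 6; profit = £37

Compute π = P·q − TC at each output: q=0: -125; q=1: -93; q=2: -53; q=3: -18; q=4: 17; q=5: 34; q=6: 37; q=7: 14.
Profit is maximized at q = 6. AVC there is 96/6 = £16 ≤ P, so producing beats shutting down (which would give -£125).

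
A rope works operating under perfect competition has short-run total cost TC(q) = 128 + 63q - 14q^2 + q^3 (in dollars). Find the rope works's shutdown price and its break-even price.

Shutdown price = min AVC. AVC = 63 - 14q + q^2, with vertex at q = 7 and minimum $14.
ATC = 128/q + 63 - 14q + q^2. Setting dATC/dq = −128/q^2 − 14 + 2q = 0 gives q = 8 (since 2·8^3 − 14·8^2 = 128).
min ATC = 128/8 + 63 − 14·8 + 8^2 = $31. That is the break-even price.
For $14 ≤ P < $31 the firm produces at a loss; below $14 it shuts down.

Shutdown price = $14; break-even price = $31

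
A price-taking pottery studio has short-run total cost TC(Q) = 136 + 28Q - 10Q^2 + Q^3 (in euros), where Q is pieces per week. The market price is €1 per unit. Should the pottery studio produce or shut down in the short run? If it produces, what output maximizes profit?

From TC, MC = TC'(Q) = 28 - 20Q + 3Q^2 and AVC = VC/Q = 28 - 10Q + Q^2.
AVC hits its minimum where MC = AVC, at Q = 5, giving min AVC = 28 - 10·5 + 5^2 = €3.
With P < min AVC (€1 < €3), every unit sold adds to the loss.
Best response: produce nothing and absorb the €136 fixed cost.

Shut down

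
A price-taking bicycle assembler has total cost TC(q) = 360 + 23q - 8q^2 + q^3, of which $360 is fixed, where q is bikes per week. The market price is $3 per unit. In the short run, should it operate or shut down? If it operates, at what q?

Strip out fixed cost: VC = 23q - 8q^2 + q^3. Then AVC = 23 - 8q + q^2 and MC = 23 - 16q + 3q^2.
The AVC parabola has its vertex at q = 8/2 = 4, where AVC = 23 - 8·4 + 4^2 = $7.
Since P = $3 < min AVC = $7, price fails to cover variable cost at any output.
The firm minimizes its loss by shutting down and losing only its fixed cost of $360.

Shut down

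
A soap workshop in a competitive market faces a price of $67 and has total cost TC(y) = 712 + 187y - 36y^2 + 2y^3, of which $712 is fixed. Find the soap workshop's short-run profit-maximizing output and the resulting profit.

Profit = -$312 at y = 10

AVC = 187 - 36y + 2y^2; min AVC = $25 at y = 9. Since P = $67 ≥ min AVC, the firm produces.
MC = 187 - 72y + 6y^2. Setting P = MC and taking the root on the rising branch gives y* = 10.
TR = 67·10 = 670. TC = 712 + 270 = 982. Profit = 670 − 982 = -$312.
By producing, the firm covers all variable cost plus $400 of fixed cost; shutting down would lose the full $712.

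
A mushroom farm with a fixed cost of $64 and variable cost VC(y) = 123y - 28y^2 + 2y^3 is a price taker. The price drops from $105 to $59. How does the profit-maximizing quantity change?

MC = 123 - 56y + 6y^2; the shutdown threshold is min AVC = $25 (at y = 7).
At P = $105 ≥ min AVC, set P = MC on the rising branch: y = 9.
At P = $59 ≥ min AVC, set P = MC: y = 8. The firm stays open but cuts output.

Output falls from 9 to 8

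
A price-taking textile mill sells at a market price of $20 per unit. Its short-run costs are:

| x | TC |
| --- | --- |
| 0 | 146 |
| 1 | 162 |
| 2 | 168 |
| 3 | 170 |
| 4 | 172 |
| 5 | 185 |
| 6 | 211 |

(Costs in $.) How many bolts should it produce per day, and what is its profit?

x = 5; profit = -$85

Profit at each row (π = 20x − TC): x=0: -146; x=1: -142; x=2: -128; x=3: -110; x=4: -92; x=5: -85; x=6: -91.
Profit is maximized at x = 5. AVC there is 39/5 = $7.80 ≤ P, so producing beats shutting down (which would give -$146).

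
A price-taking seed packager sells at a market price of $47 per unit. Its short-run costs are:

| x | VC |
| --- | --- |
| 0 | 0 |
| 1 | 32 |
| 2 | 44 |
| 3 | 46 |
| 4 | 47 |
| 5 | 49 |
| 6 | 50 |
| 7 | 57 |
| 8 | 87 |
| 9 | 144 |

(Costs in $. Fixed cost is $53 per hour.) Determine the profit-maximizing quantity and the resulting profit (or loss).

x = 8; profit = $236

Tabulate TR − TC: x=0: -53; x=1: -38; x=2: -3; x=3: 42; x=4: 88; x=5: 133; x=6: 179; x=7: 219; x=8: 236; x=9: 226.
Profit is maximized at x = 8. AVC there is 87/8 = $10.88 ≤ P, so producing beats shutting down (which would give -$53).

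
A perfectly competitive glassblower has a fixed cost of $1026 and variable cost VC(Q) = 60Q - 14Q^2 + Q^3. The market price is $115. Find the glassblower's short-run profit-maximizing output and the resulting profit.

AVC = 60 - 14Q + Q^2; min AVC = $11 at Q = 7. Since P = $115 ≥ min AVC, the firm produces.
With MC = 60 - 28Q + 3Q^2, P = MC on the upward-sloping part at Q* = 11.
TR = 115·11 = 1265. TC = 1026 + 297 = 1323. Profit = 1265 − 1323 = -$58.
That loss of $58 beats the $1026 the firm would lose by shutting down; producing recovers $968 of fixed cost.

Profit = -$58 at Q = 11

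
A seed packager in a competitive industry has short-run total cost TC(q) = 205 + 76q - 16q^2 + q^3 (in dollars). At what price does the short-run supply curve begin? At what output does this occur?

Short-run supply begins at min AVC. From VC = 76q - 16q^2 + q^3, AVC = 76 - 16q + q^2.
dAVC/dq = -16 + 2q = 0 gives q = 8. min AVC = 76 - 16·8 + 8^2 = 12.
For P < $12 the firm produces nothing.

$12 per unit, at q = 8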